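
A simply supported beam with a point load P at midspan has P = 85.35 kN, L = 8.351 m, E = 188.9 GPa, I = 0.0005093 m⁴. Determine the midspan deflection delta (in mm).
Model: a simply supported beam with a point load P at midspan, so delta = (P·L^3) / (48·E·I).
Convert to SI units:
  P = 85.35 kN = 85350 N
  E = 188.9 GPa = 1.889 × 10¹¹ Pa
Substitute:
  delta = (85350 × 8.351^3) / (48 × (1.889 × 10¹¹) × 0.0005093)
  delta = 0.01076 m
Convert: delta = 0.01076 m = 10.76 mm
Final answer: delta = 10.76 mm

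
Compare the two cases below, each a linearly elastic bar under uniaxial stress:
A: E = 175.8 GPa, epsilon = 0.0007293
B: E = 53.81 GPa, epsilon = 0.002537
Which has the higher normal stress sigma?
Model: a linearly elastic bar under uniaxial stress, so sigma = E·epsilon (SI units).
  A: sigma = (1.758 × 10¹¹) × 0.0007293 = 1.282 × 10⁸ Pa = 128.2 MPa
  B: sigma = (5.381 × 10¹⁰) × 0.002537 = 1.365 × 10⁸ Pa = 136.5 MPa
136.5 MPa > 128.2 MPa, so B is larger.
Final answer: B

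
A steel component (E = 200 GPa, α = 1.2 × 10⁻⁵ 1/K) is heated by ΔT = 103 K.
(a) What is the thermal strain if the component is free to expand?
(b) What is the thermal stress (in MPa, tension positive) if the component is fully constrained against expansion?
(a) Free thermal strain ε_th = α·ΔT = (1.2 × 10⁻⁵) × 103 = 0.001236
(b) Fully constrained, the expansion is suppressed, so σ = -E·α·ΔT. Convert E = 200 GPa = 2 × 10¹¹ Pa.
  σ = -(2 × 10¹¹) × (1.2 × 10⁻⁵) × 103 = -2.472 × 10⁸ Pa = -247.2 MPa (compressive)
Final answer: (a) ε_th = 0.001236, (b) σ = -247.2 MPa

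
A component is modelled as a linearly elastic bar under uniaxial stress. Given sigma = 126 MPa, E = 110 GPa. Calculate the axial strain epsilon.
Model: a linearly elastic bar under uniaxial stress, so epsilon = sigma / E.
Convert to SI units:
  sigma = 126 MPa = 1.26 × 10⁸ Pa
  E = 110 GPa = 1.1 × 10¹¹ Pa
Substitute:
  epsilon = (1.26 × 10⁸) / (1.1 × 10¹¹)
  epsilon = 0.001145
Final answer: epsilon = 0.001145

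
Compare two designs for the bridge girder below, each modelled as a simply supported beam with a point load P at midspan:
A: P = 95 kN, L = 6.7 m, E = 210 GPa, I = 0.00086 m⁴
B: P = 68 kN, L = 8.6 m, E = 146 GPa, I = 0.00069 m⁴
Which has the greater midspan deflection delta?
Model: a simply supported beam with a point load P at midspan, so delta = (P·L^3) / (48·E·I) (SI units).
  A: delta = (95000 × 6.7^3) / (48 × (2.1 × 10¹¹) × 0.00086) = 0.003296 m = 3.296 mm
  B: delta = (68000 × 8.6^3) / (48 × (1.46 × 10¹¹) × 0.00069) = 0.008945 m = 8.945 mm
8.945 mm > 3.296 mm, so B is larger.
Final answer: B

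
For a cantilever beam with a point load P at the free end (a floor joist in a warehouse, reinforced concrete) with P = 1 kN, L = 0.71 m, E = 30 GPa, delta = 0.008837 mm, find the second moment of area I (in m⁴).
Model: a cantilever beam with a point load P at the free end, so delta = (P·L^3) / (3·E·I).
Solve for I: I = (P·L^3) / (3·delta·E).
Convert to SI units:
  P = 1 kN = 1000 N
  E = 30 GPa = 3 × 10¹⁰ Pa
  delta = 0.008837 mm = 8.837 × 10⁻⁶ m
Substitute:
  I = (1000 × 0.71^3) / (3 × (8.837 × 10⁻⁶) × (3 × 10¹⁰))
  I = 0.00045 m⁴
Final answer: I = 0.00045 m⁴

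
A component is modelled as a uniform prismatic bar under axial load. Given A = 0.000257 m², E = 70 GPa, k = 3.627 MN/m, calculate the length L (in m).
Model: a uniform prismatic bar under axial load, so k = (A·E) / L.
Solve for L: L = (A·E) / k.
Convert to SI units:
  E = 70 GPa = 7 × 10¹⁰ Pa
  k = 3.627 MN/m = 3.627 × 10⁶ N/m
Substitute:
  L = (0.000257 × (7 × 10¹⁰)) / (3.627 × 10⁶)
  L = 4.96 m
Final answer: L = 4.96 m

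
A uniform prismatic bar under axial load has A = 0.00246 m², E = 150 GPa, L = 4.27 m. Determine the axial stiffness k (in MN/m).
Model: a uniform prismatic bar under axial load, so k = (A·E) / L.
Convert to SI units:
  E = 150 GPa = 1.5 × 10¹¹ Pa
Substitute:
  k = (0.00246 × (1.5 × 10¹¹)) / 4.27
  k = 8.642 × 10⁷ N/m
Convert: k = 8.642 × 10⁷ N/m = 86.42 MN/m
Final answer: k = 86.42 MN/m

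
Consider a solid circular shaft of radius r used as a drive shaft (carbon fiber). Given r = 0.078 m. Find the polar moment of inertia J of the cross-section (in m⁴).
Model: a solid circular shaft of radius r, so J = (π·r^4) / 2.
Substitute:
  J = (π × 0.078^4) / 2
  J = 5.814 × 10⁻⁵ m⁴
Final answer: J = 5.814 × 10⁻⁵ m⁴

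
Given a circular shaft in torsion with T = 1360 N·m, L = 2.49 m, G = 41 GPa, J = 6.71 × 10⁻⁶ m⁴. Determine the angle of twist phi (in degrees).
Model: a circular shaft in torsion, so phi = (T·L) / (G·J).
Convert to SI units:
  G = 41 GPa = 4.1 × 10¹⁰ Pa
Substitute:
  phi = (1360 × 2.49) / ((4.1 × 10¹⁰) × (6.71 × 10⁻⁶))
  phi = 0.01231 rad
Convert to degrees: phi = 0.01231 × 180/π = 0.7053°
Final answer: phi = 0.7053°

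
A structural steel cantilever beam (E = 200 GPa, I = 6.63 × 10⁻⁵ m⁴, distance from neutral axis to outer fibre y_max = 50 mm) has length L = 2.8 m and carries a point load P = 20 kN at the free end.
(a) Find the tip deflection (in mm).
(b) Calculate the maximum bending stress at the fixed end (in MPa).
(a) Tip deflection of a cantilever with an end point load: δ = P·L^3 / (3·E·I). Convert P = 20 kN = 20000 N, E = 200 GPa = 2 × 10¹¹ Pa.
  δ = (20000 × 2.8^3) / (3 × (2 × 10¹¹) × (6.63 × 10⁻⁵)) = 0.01104 m = 11.04 mm
(b) Maximum bending moment at the fixed end: M = P·L = 20000 × 2.8 = 56000 N·m. Convert y_max = 50 mm = 0.05 m.
  σ = M·y_max / I = (56000 × 0.05) / (6.63 × 10⁻⁵) = 4.223 × 10⁷ Pa = 42.23 MPa
Final answer: (a) δ = 11.04 mm, (b) σ = 42.23 MPa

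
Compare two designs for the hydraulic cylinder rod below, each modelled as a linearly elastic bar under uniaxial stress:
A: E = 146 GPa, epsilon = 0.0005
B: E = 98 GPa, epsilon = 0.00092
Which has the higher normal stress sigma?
Model: a linearly elastic bar under uniaxial stress, so sigma = E·epsilon (SI units).
  A: sigma = (1.46 × 10¹¹) × 0.0005 = 7.3 × 10⁷ Pa = 73 MPa
  B: sigma = (9.8 × 10¹⁰) × 0.00092 = 9.016 × 10⁷ Pa = 90.16 MPa
90.16 MPa > 73 MPa, so B is larger.
Final answer: B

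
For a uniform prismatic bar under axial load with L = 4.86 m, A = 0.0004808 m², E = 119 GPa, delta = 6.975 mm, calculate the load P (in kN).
Model: a uniform prismatic bar under axial load, so delta = (P·L) / (A·E).
Solve for P: P = (delta·A·E) / L.
Convert to SI units:
  E = 119 GPa = 1.19 × 10¹¹ Pa
  delta = 6.975 mm = 0.006975 m
Substitute:
  P = (0.006975 × 0.0004808 × (1.19 × 10¹¹)) / 4.86
  P = 82110 N
Convert: P = 82110 N = 82.11 kN
Final answer: P = 82.11 kN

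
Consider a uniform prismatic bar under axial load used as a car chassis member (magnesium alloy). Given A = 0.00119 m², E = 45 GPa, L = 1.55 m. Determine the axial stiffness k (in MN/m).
Model: a uniform prismatic bar under axial load, so k = (A·E) / L.
Convert to SI units:
  E = 45 GPa = 4.5 × 10¹⁰ Pa
Substitute:
  k = (0.00119 × (4.5 × 10¹⁰)) / 1.55
  k = 3.455 × 10⁷ N/m
Convert: k = 3.455 × 10⁷ N/m = 34.55 MN/m
Final answer: k = 34.55 MN/m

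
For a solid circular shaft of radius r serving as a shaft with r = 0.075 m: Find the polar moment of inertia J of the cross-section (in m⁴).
Model: a solid circular shaft of radius r, so J = (π·r^4) / 2.
Substitute:
  J = (π × 0.075^4) / 2
  J = 4.97 × 10⁻⁵ m⁴
Final answer: J = 4.97 × 10⁻⁵ m⁴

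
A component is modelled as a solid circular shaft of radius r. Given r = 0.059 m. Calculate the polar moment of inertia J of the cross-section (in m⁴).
Model: a solid circular shaft of radius r, so J = (π·r^4) / 2.
Substitute:
  J = (π × 0.059^4) / 2
  J = 1.903 × 10⁻⁵ m⁴
Final answer: J = 1.903 × 10⁻⁵ m⁴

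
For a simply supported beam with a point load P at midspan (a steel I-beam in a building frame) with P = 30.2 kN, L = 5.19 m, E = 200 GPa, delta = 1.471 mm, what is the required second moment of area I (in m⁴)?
Model: a simply supported beam with a point load P at midspan, so delta = (P·L^3) / (48·E·I).
Solve for I: I = (P·L^3) / (48·delta·E).
Convert to SI units:
  P = 30.2 kN = 30200 N
  E = 200 GPa = 2 × 10¹¹ Pa
  delta = 1.471 mm = 0.001471 m
Substitute:
  I = (30200 × 5.19^3) / (48 × 0.001471 × (2 × 10¹¹))
  I = 0.000299 m⁴
Final answer: I = 0.000299 m⁴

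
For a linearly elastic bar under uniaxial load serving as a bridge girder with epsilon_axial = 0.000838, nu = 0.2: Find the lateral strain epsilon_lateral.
Model: a linearly elastic bar under uniaxial load, so epsilon_lateral = -nu·epsilon_axial.
Substitute:
  epsilon_lateral = -(0.2 × 0.000838)
  epsilon_lateral = -0.0001676
Final answer: epsilon_lateral = -0.0001676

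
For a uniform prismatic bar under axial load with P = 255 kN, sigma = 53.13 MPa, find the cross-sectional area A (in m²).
Model: a uniform prismatic bar under axial load, so sigma = P / A.
Solve for A: A = P / sigma.
Convert to SI units:
  P = 255 kN = 255000 N
  sigma = 53.13 MPa = 5.313 × 10⁷ Pa
Substitute:
  A = 255000 / (5.313 × 10⁷)
  A = 0.0048 m²
Final answer: A = 0.0048 m²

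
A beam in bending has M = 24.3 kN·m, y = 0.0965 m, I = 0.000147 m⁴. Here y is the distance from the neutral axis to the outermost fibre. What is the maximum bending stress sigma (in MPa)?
Model: a beam in bending, so sigma = (M·y) / I.
Convert to SI units:
  M = 24.3 kN·m = 24300 N·m
Substitute:
  sigma = (24300 × 0.0965) / 0.000147
  sigma = 1.595 × 10⁷ Pa
Convert: sigma = 1.595 × 10⁷ Pa = 15.95 MPa
Final answer: sigma = 15.95 MPa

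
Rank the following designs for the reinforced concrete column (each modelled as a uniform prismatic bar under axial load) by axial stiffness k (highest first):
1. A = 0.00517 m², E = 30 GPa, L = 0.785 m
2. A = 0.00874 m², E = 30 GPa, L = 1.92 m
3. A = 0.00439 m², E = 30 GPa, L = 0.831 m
Model: a uniform prismatic bar under axial load, so k = (A·E) / L (SI units).
  Case 1: k = (0.00517 × (3 × 10¹⁰)) / 0.785 = 1.976 × 10⁸ N/m = 197.6 MN/m
  Case 2: k = (0.00874 × (3 × 10¹⁰)) / 1.92 = 1.366 × 10⁸ N/m = 136.6 MN/m
  Case 3: k = (0.00439 × (3 × 10¹⁰)) / 0.831 = 1.585 × 10⁸ N/m = 158.5 MN/m
Ordering: 197.6 MN/m (case 1) > 158.5 MN/m (case 3) > 136.6 MN/m (case 2)
Final answer: 1, 3, 2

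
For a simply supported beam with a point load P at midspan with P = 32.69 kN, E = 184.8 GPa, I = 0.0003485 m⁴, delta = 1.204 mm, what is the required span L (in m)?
Model: a simply supported beam with a point load P at midspan, so delta = (P·L^3) / (48·E·I).
Solve for L: L = ((48·delta·E·I) / P)^(1/3).
Convert to SI units:
  P = 32.69 kN = 32690 N
  E = 184.8 GPa = 1.848 × 10¹¹ Pa
  delta = 1.204 mm = 0.001204 m
Substitute:
  L = ((48 × 0.001204 × (1.848 × 10¹¹) × 0.0003485) / 32690)^(1/3)
  L = 4.847 m
Final answer: L = 4.847 m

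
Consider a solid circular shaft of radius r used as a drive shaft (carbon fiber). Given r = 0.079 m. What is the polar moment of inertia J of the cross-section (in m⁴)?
Model: a solid circular shaft of radius r, so J = (π·r^4) / 2.
Substitute:
  J = (π × 0.079^4) / 2
  J = 6.118 × 10⁻⁵ m⁴
Final answer: J = 6.118 × 10⁻⁵ m⁴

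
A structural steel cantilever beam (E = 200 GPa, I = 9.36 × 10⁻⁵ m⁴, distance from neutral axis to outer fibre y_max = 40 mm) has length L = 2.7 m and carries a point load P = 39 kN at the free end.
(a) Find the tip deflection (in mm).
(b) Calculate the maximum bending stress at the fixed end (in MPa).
(a) Tip deflection of a cantilever with an end point load: δ = P·L^3 / (3·E·I). Convert P = 39 kN = 39000 N, E = 200 GPa = 2 × 10¹¹ Pa.
  δ = (39000 × 2.7^3) / (3 × (2 × 10¹¹) × (9.36 × 10⁻⁵)) = 0.01367 m = 13.67 mm
(b) Maximum bending moment at the fixed end: M = P·L = 39000 × 2.7 = 105300 N·m. Convert y_max = 40 mm = 0.04 m.
  σ = M·y_max / I = (105300 × 0.04) / (9.36 × 10⁻⁵) = 4.5 × 10⁷ Pa = 45 MPa
Final answer: (a) δ = 13.67 mm, (b) σ = 45 MPa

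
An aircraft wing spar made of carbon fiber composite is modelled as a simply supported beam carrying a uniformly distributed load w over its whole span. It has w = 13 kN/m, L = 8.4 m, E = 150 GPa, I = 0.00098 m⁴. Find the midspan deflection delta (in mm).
Model: a simply supported beam carrying a uniformly distributed load w over its whole span, so delta = (5·w·L^4) / (384·E·I).
Convert to SI units:
  w = 13 kN/m = 13000 N/m
  E = 150 GPa = 1.5 × 10¹¹ Pa
Substitute:
  delta = (5 × 13000 × 8.4^4) / (384 × (1.5 × 10¹¹) × 0.00098)
  delta = 0.005733 m
Convert: delta = 0.005733 m = 5.733 mm
Final answer: delta = 5.733 mm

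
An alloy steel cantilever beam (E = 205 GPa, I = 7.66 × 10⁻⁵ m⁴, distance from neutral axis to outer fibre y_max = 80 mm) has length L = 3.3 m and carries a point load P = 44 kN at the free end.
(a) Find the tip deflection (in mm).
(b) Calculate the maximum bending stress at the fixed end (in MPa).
(a) Tip deflection of a cantilever with an end point load: δ = P·L^3 / (3·E·I). Convert P = 44 kN = 44000 N, E = 205 GPa = 2.05 × 10¹¹ Pa.
  δ = (44000 × 3.3^3) / (3 × (2.05 × 10¹¹) × (7.66 × 10⁻⁵)) = 0.03357 m = 33.57 mm
(b) Maximum bending moment at the fixed end: M = P·L = 44000 × 3.3 = 145200 N·m. Convert y_max = 80 mm = 0.08 m.
  σ = M·y_max / I = (145200 × 0.08) / (7.66 × 10⁻⁵) = 1.516 × 10⁸ Pa = 151.6 MPa
Final answer: (a) δ = 33.57 mm, (b) σ = 151.6 MPa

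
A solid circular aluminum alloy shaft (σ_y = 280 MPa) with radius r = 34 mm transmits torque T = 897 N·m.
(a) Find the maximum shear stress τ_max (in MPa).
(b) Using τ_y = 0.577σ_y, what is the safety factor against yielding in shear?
(a) For a solid circular shaft, τ_max = T·r/J with J = π·r^4/2, i.e. τ_max = 2·T / (π·r^3). Convert r = 34 mm = 0.034 m.
  τ_max = (2 × 897) / (π × 0.034^3) = 1.453 × 10⁷ Pa = 14.53 MPa
(b) τ_y = 0.577 × 280 = 161.56 MPa
  SF = τ_y/τ_max = 161.56 / 14.53 = 11.12
Final answer: (a) τ_max = 14.53 MPa, (b) SF = 11.12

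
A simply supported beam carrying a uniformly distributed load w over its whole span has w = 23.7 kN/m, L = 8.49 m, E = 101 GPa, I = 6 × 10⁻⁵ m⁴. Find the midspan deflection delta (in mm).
Model: a simply supported beam carrying a uniformly distributed load w over its whole span, so delta = (5·w·L^4) / (384·E·I).
Convert to SI units:
  w = 23.7 kN/m = 23700 N/m
  E = 101 GPa = 1.01 × 10¹¹ Pa
Substitute:
  delta = (5 × 23700 × 8.49^4) / (384 × (1.01 × 10¹¹) × (6 × 10⁻⁵))
  delta = 0.2646 m
Convert: delta = 0.2646 m = 264.6 mm
Final answer: delta = 264.6 mm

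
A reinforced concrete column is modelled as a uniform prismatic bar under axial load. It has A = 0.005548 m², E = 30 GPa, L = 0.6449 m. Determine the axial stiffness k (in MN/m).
Model: a uniform prismatic bar under axial load, so k = (A·E) / L.
Convert to SI units:
  E = 30 GPa = 3 × 10¹⁰ Pa
Substitute:
  k = (0.005548 × (3 × 10¹⁰)) / 0.6449
  k = 2.581 × 10⁸ N/m
Convert: k = 2.581 × 10⁸ N/m = 258.1 MN/m
Final answer: k = 258.1 MN/m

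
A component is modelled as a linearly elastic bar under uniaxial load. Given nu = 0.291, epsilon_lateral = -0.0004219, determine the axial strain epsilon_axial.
Model: a linearly elastic bar under uniaxial load, so epsilon_lateral = -nu·epsilon_axial.
Solve for epsilon_axial: epsilon_axial = -epsilon_lateral / nu.
Substitute:
  epsilon_axial = -(-0.0004219) / 0.291
  epsilon_axial = 0.00145
Final answer: epsilon_axial = 0.00145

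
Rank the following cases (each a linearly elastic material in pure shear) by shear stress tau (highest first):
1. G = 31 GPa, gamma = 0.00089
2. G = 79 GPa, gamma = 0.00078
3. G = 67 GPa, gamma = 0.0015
Model: a linearly elastic material in pure shear, so tau = G·gamma (SI units).
  Case 1: tau = (3.1 × 10¹⁰) × 0.00089 = 2.759 × 10⁷ Pa = 27.59 MPa
  Case 2: tau = (7.9 × 10¹⁰) × 0.00078 = 6.162 × 10⁷ Pa = 61.62 MPa
  Case 3: tau = (6.7 × 10¹⁰) × 0.0015 = 1.005 × 10⁸ Pa = 100.5 MPa
Ordering: 100.5 MPa (case 3) > 61.62 MPa (case 2) > 27.59 MPa (case 1)
Final answer: 3, 2, 1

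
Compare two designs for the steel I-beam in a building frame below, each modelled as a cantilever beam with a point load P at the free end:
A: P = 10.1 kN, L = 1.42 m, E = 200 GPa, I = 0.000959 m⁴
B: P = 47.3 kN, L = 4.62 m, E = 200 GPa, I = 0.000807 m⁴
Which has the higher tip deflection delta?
Model: a cantilever beam with a point load P at the free end, so delta = (P·L^3) / (3·E·I) (SI units).
  A: delta = (10100 × 1.42^3) / (3 × (2 × 10¹¹) × 0.000959) = 5.026 × 10⁻⁵ m = 0.05026 mm
  B: delta = (47300 × 4.62^3) / (3 × (2 × 10¹¹) × 0.000807) = 0.009633 m = 9.633 mm
9.633 mm > 0.05026 mm, so B is larger.
Final answer: B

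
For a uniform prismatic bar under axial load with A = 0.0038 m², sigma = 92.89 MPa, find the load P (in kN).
Model: a uniform prismatic bar under axial load, so sigma = P / A.
Solve for P: P = sigma·A.
Convert to SI units:
  sigma = 92.89 MPa = 9.289 × 10⁷ Pa
Substitute:
  P = (9.289 × 10⁷) × 0.0038
  P = 353000 N
Convert: P = 353000 N = 353 kN
Final answer: P = 353 kN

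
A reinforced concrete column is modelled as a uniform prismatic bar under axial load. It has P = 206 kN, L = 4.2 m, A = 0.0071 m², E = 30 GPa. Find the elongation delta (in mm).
Model: a uniform prismatic bar under axial load, so delta = (P·L) / (A·E).
Convert to SI units:
  P = 206 kN = 206000 N
  E = 30 GPa = 3 × 10¹⁰ Pa
Substitute:
  delta = (206000 × 4.2) / (0.0071 × (3 × 10¹⁰))
  delta = 0.004062 m
Convert: delta = 0.004062 m = 4.062 mm
Final answer: delta = 4.062 mm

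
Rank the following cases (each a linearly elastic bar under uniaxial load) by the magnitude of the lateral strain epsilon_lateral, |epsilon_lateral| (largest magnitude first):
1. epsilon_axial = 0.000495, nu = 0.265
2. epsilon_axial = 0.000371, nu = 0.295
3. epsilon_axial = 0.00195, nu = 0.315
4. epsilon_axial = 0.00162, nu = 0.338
Model: a linearly elastic bar under uniaxial load, so epsilon_lateral = -nu·epsilon_axial (SI units).
  Case 1: epsilon_lateral = -(0.265 × 0.000495) = -0.0001312
  Case 2: epsilon_lateral = -(0.295 × 0.000371) = -0.0001094
  Case 3: epsilon_lateral = -(0.315 × 0.00195) = -0.0006142
  Case 4: epsilon_lateral = -(0.338 × 0.00162) = -0.0005476
Ordering by |epsilon_lateral|: 0.0006142 (case 3) > 0.0005476 (case 4) > 0.0001312 (case 1) > 0.0001094 (case 2)
Final answer: 3, 4, 1, 2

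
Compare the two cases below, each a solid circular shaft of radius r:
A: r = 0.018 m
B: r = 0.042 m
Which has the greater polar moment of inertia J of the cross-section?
Model: a solid circular shaft of radius r, so J = (π·r^4) / 2 (SI units).
  A: J = (π × 0.018^4) / 2 = 1.649 × 10⁻⁷ m⁴
  B: J = (π × 0.042^4) / 2 = 4.888 × 10⁻⁶ m⁴
4.888 × 10⁻⁶ m⁴ > 1.649 × 10⁻⁷ m⁴, so B is larger.
Final answer: B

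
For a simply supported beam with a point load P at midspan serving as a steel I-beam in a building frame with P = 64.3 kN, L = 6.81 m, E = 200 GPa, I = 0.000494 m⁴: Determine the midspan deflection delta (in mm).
Model: a simply supported beam with a point load P at midspan, so delta = (P·L^3) / (48·E·I).
Convert to SI units:
  P = 64.3 kN = 64300 N
  E = 200 GPa = 2 × 10¹¹ Pa
Substitute:
  delta = (64300 × 6.81^3) / (48 × (2 × 10¹¹) × 0.000494)
  delta = 0.004282 m
Convert: delta = 0.004282 m = 4.282 mm
Final answer: delta = 4.282 mm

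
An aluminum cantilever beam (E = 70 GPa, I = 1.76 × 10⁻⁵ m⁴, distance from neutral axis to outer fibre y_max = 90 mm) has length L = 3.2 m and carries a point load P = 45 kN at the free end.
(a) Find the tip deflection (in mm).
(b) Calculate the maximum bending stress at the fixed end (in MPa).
(a) Tip deflection of a cantilever with an end point load: δ = P·L^3 / (3·E·I). Convert P = 45 kN = 45000 N, E = 70 GPa = 7 × 10¹⁰ Pa.
  δ = (45000 × 3.2^3) / (3 × (7 × 10¹⁰) × (1.76 × 10⁻⁵)) = 0.399 m = 399 mm
(b) Maximum bending moment at the fixed end: M = P·L = 45000 × 3.2 = 144000 N·m. Convert y_max = 90 mm = 0.09 m.
  σ = M·y_max / I = (144000 × 0.09) / (1.76 × 10⁻⁵) = 7.364 × 10⁸ Pa = 736.4 MPa
Final answer: (a) δ = 399 mm, (b) σ = 736.4 MPa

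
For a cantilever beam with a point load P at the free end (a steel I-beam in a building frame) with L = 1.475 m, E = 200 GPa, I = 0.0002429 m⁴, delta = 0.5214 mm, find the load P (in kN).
Model: a cantilever beam with a point load P at the free end, so delta = (P·L^3) / (3·E·I).
Solve for P: P = (3·delta·E·I) / L^3.
Convert to SI units:
  E = 200 GPa = 2 × 10¹¹ Pa
  delta = 0.5214 mm = 0.0005214 m
Substitute:
  P = (3 × 0.0005214 × (2 × 10¹¹) × 0.0002429) / 1.475^3
  P = 23680 N
Convert: P = 23680 N = 23.68 kN
Final answer: P = 23.68 kN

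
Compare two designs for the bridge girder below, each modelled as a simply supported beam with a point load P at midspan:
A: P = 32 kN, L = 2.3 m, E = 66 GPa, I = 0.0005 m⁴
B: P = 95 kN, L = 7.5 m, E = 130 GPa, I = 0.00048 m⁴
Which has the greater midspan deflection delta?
Model: a simply supported beam with a point load P at midspan, so delta = (P·L^3) / (48·E·I) (SI units).
  A: delta = (32000 × 2.3^3) / (48 × (6.6 × 10¹⁰) × 0.0005) = 0.0002458 m = 0.2458 mm
  B: delta = (95000 × 7.5^3) / (48 × (1.3 × 10¹¹) × 0.00048) = 0.01338 m = 13.38 mm
13.38 mm > 0.2458 mm, so B is larger.
Final answer: B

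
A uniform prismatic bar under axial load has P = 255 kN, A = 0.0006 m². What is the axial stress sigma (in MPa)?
Model: a uniform prismatic bar under axial load, so sigma = P / A.
Convert to SI units:
  P = 255 kN = 255000 N
Substitute:
  sigma = 255000 / 0.0006
  sigma = 4.25 × 10⁸ Pa
Convert: sigma = 4.25 × 10⁸ Pa = 425 MPa
Final answer: sigma = 425 MPa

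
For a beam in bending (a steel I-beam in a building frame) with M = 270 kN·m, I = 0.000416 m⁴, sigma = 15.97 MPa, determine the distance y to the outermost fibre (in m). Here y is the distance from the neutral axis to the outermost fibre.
Model: a beam in bending, so sigma = (M·y) / I.
Solve for y: y = (sigma·I) / M.
Convert to SI units:
  M = 270 kN·m = 270000 N·m
  sigma = 15.97 MPa = 1.597 × 10⁷ Pa
Substitute:
  y = ((1.597 × 10⁷) × 0.000416) / 270000
  y = 0.02461 m
Final answer: y = 0.02461 m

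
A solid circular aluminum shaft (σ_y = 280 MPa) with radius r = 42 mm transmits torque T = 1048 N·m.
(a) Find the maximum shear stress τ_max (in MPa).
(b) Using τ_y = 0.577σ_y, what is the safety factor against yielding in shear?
(a) For a solid circular shaft, τ_max = T·r/J with J = π·r^4/2, i.e. τ_max = 2·T / (π·r^3). Convert r = 42 mm = 0.042 m.
  τ_max = (2 × 1048) / (π × 0.042^3) = 9.005 × 10⁶ Pa = 9.005 MPa
(b) τ_y = 0.577 × 280 = 161.56 MPa
  SF = τ_y/τ_max = 161.56 / 9.005 = 17.94
Final answer: (a) τ_max = 9.005 MPa, (b) SF = 17.94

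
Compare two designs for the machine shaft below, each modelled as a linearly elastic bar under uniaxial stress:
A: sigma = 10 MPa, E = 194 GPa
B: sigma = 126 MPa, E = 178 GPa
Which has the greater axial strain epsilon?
Model: a linearly elastic bar under uniaxial stress, so epsilon = sigma / E (SI units).
  A: epsilon = (1 × 10⁷) / (1.94 × 10¹¹) = 5.155 × 10⁻⁵
  B: epsilon = (1.26 × 10⁸) / (1.78 × 10¹¹) = 0.0007079
0.0007079 > 5.155 × 10⁻⁵, so B is larger.
Final answer: B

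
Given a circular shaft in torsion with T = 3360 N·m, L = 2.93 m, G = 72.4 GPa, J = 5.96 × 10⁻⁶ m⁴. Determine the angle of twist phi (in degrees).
Model: a circular shaft in torsion, so phi = (T·L) / (G·J).
Convert to SI units:
  G = 72.4 GPa = 7.24 × 10¹⁰ Pa
Substitute:
  phi = (3360 × 2.93) / ((7.24 × 10¹⁰) × (5.96 × 10⁻⁶))
  phi = 0.02282 rad
Convert to degrees: phi = 0.02282 × 180/π = 1.307°
Final answer: phi = 1.307°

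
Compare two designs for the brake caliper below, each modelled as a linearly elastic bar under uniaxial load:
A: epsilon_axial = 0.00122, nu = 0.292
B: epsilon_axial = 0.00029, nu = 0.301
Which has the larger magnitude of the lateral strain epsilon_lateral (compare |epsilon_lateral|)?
Model: a linearly elastic bar under uniaxial load, so epsilon_lateral = -nu·epsilon_axial (SI units).
  A: epsilon_lateral = -(0.292 × 0.00122) = -0.0003562
  B: epsilon_lateral = -(0.301 × 0.00029) = -8.729 × 10⁻⁵
|epsilon_lateral|: A = 0.0003562, B = 8.729 × 10⁻⁵, so A is larger in magnitude.
Final answer: A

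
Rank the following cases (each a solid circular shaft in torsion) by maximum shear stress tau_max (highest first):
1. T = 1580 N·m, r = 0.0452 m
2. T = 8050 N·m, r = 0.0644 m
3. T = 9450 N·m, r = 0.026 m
Model: a solid circular shaft in torsion, so tau_max = (2·T) / (π·r^3) (SI units).
  Case 1: tau_max = (2 × 1580) / (π × 0.0452^3) = 1.089 × 10⁷ Pa = 10.89 MPa
  Case 2: tau_max = (2 × 8050) / (π × 0.0644^3) = 1.919 × 10⁷ Pa = 19.19 MPa
  Case 3: tau_max = (2 × 9450) / (π × 0.026^3) = 3.423 × 10⁸ Pa = 342.3 MPa
Ordering: 342.3 MPa (case 3) > 19.19 MPa (case 2) > 10.89 MPa (case 1)
Final answer: 3, 2, 1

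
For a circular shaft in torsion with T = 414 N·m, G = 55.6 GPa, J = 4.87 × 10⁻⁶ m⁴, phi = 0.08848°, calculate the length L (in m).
Model: a circular shaft in torsion, so phi = (T·L) / (G·J).
Solve for L: L = (phi·G·J) / T.
Convert to SI units:
  G = 55.6 GPa = 5.56 × 10¹⁰ Pa
  phi = 0.08848° = 0.001544 rad
Substitute:
  L = (0.001544 × (5.56 × 10¹⁰) × (4.87 × 10⁻⁶)) / 414
  L = 1.01 m
Final answer: L = 1.01 m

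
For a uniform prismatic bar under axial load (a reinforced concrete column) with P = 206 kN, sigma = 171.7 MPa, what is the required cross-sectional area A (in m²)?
Model: a uniform prismatic bar under axial load, so sigma = P / A.
Solve for A: A = P / sigma.
Convert to SI units:
  P = 206 kN = 206000 N
  sigma = 171.7 MPa = 1.717 × 10⁸ Pa
Substitute:
  A = 206000 / (1.717 × 10⁸)
  A = 0.0012 m²
Final answer: A = 0.0012 m²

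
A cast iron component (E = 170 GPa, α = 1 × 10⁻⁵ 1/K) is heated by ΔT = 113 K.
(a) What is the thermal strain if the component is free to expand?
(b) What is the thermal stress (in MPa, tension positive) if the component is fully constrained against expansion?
(a) Free thermal strain ε_th = α·ΔT = (1 × 10⁻⁵) × 113 = 0.00113
(b) Fully constrained, the expansion is suppressed, so σ = -E·α·ΔT. Convert E = 170 GPa = 1.7 × 10¹¹ Pa.
  σ = -(1.7 × 10¹¹) × (1 × 10⁻⁵) × 113 = -1.921 × 10⁸ Pa = -192.1 MPa (compressive)
Final answer: (a) ε_th = 0.00113, (b) σ = -192.1 MPa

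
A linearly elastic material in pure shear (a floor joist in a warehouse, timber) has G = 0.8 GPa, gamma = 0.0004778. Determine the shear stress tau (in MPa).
Model: a linearly elastic material in pure shear, so tau = G·gamma.
Convert to SI units:
  G = 0.8 GPa = 8 × 10⁸ Pa
Substitute:
  tau = (8 × 10⁸) × 0.0004778
  tau = 382200 Pa
Convert: tau = 382200 Pa = 0.3822 MPa
Final answer: tau = 0.3822 MPa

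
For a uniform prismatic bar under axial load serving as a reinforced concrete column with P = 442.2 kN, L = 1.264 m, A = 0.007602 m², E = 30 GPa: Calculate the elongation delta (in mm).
Model: a uniform prismatic bar under axial load, so delta = (P·L) / (A·E).
Convert to SI units:
  P = 442.2 kN = 442200 N
  E = 30 GPa = 3 × 10¹⁰ Pa
Substitute:
  delta = (442200 × 1.264) / (0.007602 × (3 × 10¹⁰))
  delta = 0.002451 m
Convert: delta = 0.002451 m = 2.451 mm
Final answer: delta = 2.451 mm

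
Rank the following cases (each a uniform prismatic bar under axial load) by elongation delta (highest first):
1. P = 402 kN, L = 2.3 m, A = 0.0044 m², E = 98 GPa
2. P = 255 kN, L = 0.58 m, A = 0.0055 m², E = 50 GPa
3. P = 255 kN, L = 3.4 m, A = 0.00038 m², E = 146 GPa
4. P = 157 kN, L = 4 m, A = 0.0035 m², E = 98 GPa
Model: a uniform prismatic bar under axial load, so delta = (P·L) / (A·E) (SI units).
  Case 1: delta = (402000 × 2.3) / (0.0044 × (9.8 × 10¹⁰)) = 0.002144 m = 2.144 mm
  Case 2: delta = (255000 × 0.58) / (0.0055 × (5 × 10¹⁰)) = 0.0005378 m = 0.5378 mm
  Case 3: delta = (255000 × 3.4) / (0.00038 × (1.46 × 10¹¹)) = 0.01563 m = 15.63 mm
  Case 4: delta = (157000 × 4) / (0.0035 × (9.8 × 10¹⁰)) = 0.001831 m = 1.831 mm
Ordering: 15.63 mm (case 3) > 2.144 mm (case 1) > 1.831 mm (case 4) > 0.5378 mm (case 2)
Final answer: 3, 1, 4, 2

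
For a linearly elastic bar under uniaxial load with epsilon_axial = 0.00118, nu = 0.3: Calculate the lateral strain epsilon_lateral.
Model: a linearly elastic bar under uniaxial load, so epsilon_lateral = -nu·epsilon_axial.
Substitute:
  epsilon_lateral = -(0.3 × 0.00118)
  epsilon_lateral = -0.000354
Final answer: epsilon_lateral = -0.000354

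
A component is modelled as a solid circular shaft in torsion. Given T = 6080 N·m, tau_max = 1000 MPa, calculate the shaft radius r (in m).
Model: a solid circular shaft in torsion, so tau_max = (2·T) / (π·r^3).
Solve for r: r = ((2·T) / (π·tau_max))^(1/3).
Convert to SI units:
  tau_max = 1000 MPa = 1 × 10⁹ Pa
Substitute:
  r = ((2 × 6080) / (π × (1 × 10⁹)))^(1/3)
  r = 0.0157 m
Final answer: r = 0.0157 m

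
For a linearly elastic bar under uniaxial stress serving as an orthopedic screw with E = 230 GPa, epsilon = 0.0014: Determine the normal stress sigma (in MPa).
Model: a linearly elastic bar under uniaxial stress, so sigma = E·epsilon.
Convert to SI units:
  E = 230 GPa = 2.3 × 10¹¹ Pa
Substitute:
  sigma = (2.3 × 10¹¹) × 0.0014
  sigma = 3.22 × 10⁸ Pa
Convert: sigma = 3.22 × 10⁸ Pa = 322 MPa
Final answer: sigma = 322 MPa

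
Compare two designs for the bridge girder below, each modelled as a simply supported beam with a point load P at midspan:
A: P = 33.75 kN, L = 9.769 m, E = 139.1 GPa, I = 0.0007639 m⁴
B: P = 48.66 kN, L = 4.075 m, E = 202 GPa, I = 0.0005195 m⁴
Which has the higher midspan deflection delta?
Model: a simply supported beam with a point load P at midspan, so delta = (P·L^3) / (48·E·I) (SI units).
  A: delta = (33750 × 9.769^3) / (48 × (1.391 × 10¹¹) × 0.0007639) = 0.006169 m = 6.169 mm
  B: delta = (48660 × 4.075^3) / (48 × (2.02 × 10¹¹) × 0.0005195) = 0.0006537 m = 0.6537 mm
6.169 mm > 0.6537 mm, so A is larger.
Final answer: A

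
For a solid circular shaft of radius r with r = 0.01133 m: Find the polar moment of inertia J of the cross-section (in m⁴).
Model: a solid circular shaft of radius r, so J = (π·r^4) / 2.
Substitute:
  J = (π × 0.01133^4) / 2
  J = 2.588 × 10⁻⁸ m⁴
Final answer: J = 2.588 × 10⁻⁸ m⁴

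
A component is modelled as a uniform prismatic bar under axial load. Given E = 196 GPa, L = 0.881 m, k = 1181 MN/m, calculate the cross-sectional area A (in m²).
Model: a uniform prismatic bar under axial load, so k = (A·E) / L.
Solve for A: A = (k·L) / E.
Convert to SI units:
  E = 196 GPa = 1.96 × 10¹¹ Pa
  k = 1181 MN/m = 1.181 × 10⁹ N/m
Substitute:
  A = ((1.181 × 10⁹) × 0.881) / (1.96 × 10¹¹)
  A = 0.005308 m²
Final answer: A = 0.005308 m²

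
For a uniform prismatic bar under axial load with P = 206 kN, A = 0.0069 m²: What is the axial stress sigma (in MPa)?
Model: a uniform prismatic bar under axial load, so sigma = P / A.
Convert to SI units:
  P = 206 kN = 206000 N
Substitute:
  sigma = 206000 / 0.0069
  sigma = 2.986 × 10⁷ Pa
Convert: sigma = 2.986 × 10⁷ Pa = 29.86 MPa
Final answer: sigma = 29.86 MPa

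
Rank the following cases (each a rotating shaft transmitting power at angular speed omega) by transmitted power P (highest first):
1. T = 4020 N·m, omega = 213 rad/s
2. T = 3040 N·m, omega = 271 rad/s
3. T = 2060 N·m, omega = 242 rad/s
Model: a rotating shaft transmitting power at angular speed omega, so P = T·omega (SI units).
  Case 1: P = 4020 × 213 = 856300 W = 856.3 kW
  Case 2: P = 3040 × 271 = 823800 W = 823.8 kW
  Case 3: P = 2060 × 242 = 498500 W = 498.5 kW
Ordering: 856.3 kW (case 1) > 823.8 kW (case 2) > 498.5 kW (case 3)
Final answer: 1, 2, 3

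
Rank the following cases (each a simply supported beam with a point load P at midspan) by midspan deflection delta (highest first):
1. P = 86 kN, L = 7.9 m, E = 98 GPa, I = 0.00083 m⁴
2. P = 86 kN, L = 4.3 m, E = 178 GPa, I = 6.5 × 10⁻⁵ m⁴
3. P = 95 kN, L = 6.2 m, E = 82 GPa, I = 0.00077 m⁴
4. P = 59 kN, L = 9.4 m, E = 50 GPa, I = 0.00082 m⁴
Model: a simply supported beam with a point load P at midspan, so delta = (P·L^3) / (48·E·I) (SI units).
  Case 1: delta = (86000 × 7.9^3) / (48 × (9.8 × 10¹⁰) × 0.00083) = 0.01086 m = 10.86 mm
  Case 2: delta = (86000 × 4.3^3) / (48 × (1.78 × 10¹¹) × (6.5 × 10⁻⁵)) = 0.01231 m = 12.31 mm
  Case 3: delta = (95000 × 6.2^3) / (48 × (8.2 × 10¹⁰) × 0.00077) = 0.007471 m = 7.471 mm
  Case 4: delta = (59000 × 9.4^3) / (48 × (5 × 10¹⁰) × 0.00082) = 0.0249 m = 24.9 mm
Ordering: 24.9 mm (case 4) > 12.31 mm (case 2) > 10.86 mm (case 1) > 7.471 mm (case 3)
Final answer: 4, 2, 1, 3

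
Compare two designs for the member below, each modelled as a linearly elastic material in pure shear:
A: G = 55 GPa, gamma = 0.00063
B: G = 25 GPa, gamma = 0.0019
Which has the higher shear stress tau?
Model: a linearly elastic material in pure shear, so tau = G·gamma (SI units).
  A: tau = (5.5 × 10¹⁰) × 0.00063 = 3.465 × 10⁷ Pa = 34.65 MPa
  B: tau = (2.5 × 10¹⁰) × 0.0019 = 4.75 × 10⁷ Pa = 47.5 MPa
47.5 MPa > 34.65 MPa, so B is larger.
Final answer: B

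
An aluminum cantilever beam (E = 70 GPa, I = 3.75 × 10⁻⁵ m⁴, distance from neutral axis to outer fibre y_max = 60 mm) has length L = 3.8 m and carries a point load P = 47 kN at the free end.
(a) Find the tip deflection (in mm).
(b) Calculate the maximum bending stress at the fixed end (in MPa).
(a) Tip deflection of a cantilever with an end point load: δ = P·L^3 / (3·E·I). Convert P = 47 kN = 47000 N, E = 70 GPa = 7 × 10¹⁰ Pa.
  δ = (47000 × 3.8^3) / (3 × (7 × 10¹⁰) × (3.75 × 10⁻⁵)) = 0.3275 m = 327.5 mm
(b) Maximum bending moment at the fixed end: M = P·L = 47000 × 3.8 = 178600 N·m. Convert y_max = 60 mm = 0.06 m.
  σ = M·y_max / I = (178600 × 0.06) / (3.75 × 10⁻⁵) = 2.858 × 10⁸ Pa = 285.8 MPa
Final answer: (a) δ = 327.5 mm, (b) σ = 285.8 MPa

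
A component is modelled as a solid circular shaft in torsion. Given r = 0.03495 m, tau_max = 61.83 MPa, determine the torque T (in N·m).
Model: a solid circular shaft in torsion, so tau_max = (2·T) / (π·r^3).
Solve for T: T = (π·tau_max·r^3) / 2.
Convert to SI units:
  tau_max = 61.83 MPa = 6.183 × 10⁷ Pa
Substitute:
  T = (π × (6.183 × 10⁷) × 0.03495^3) / 2
  T = 4146 N·m
Final answer: T = 4146 N·m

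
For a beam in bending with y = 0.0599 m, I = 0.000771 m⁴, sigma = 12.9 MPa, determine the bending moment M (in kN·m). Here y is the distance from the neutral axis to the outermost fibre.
Model: a beam in bending, so sigma = (M·y) / I.
Solve for M: M = (sigma·I) / y.
Convert to SI units:
  sigma = 12.9 MPa = 1.29 × 10⁷ Pa
Substitute:
  M = ((1.29 × 10⁷) × 0.000771) / 0.0599
  M = 166000 N·m
Convert: M = 166000 N·m = 166 kN·m
Final answer: M = 166 kN·m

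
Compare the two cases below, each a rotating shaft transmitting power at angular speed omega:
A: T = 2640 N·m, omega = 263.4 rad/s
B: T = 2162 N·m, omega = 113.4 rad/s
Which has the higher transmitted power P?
Model: a rotating shaft transmitting power at angular speed omega, so P = T·omega (SI units).
  A: P = 2640 × 263.4 = 695400 W = 695.4 kW
  B: P = 2162 × 113.4 = 245200 W = 245.2 kW
695.4 kW > 245.2 kW, so A is larger.
Final answer: A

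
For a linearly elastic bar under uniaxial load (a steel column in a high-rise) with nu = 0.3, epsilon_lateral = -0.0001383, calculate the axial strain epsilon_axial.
Model: a linearly elastic bar under uniaxial load, so epsilon_lateral = -nu·epsilon_axial.
Solve for epsilon_axial: epsilon_axial = -epsilon_lateral / nu.
Substitute:
  epsilon_axial = -(-0.0001383) / 0.3
  epsilon_axial = 0.000461
Final answer: epsilon_axial = 0.000461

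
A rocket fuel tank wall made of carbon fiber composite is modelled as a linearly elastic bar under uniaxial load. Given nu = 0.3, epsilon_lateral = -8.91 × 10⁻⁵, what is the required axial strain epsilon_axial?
Model: a linearly elastic bar under uniaxial load, so epsilon_lateral = -nu·epsilon_axial.
Solve for epsilon_axial: epsilon_axial = -epsilon_lateral / nu.
Substitute:
  epsilon_axial = -(-8.91 × 10⁻⁵) / 0.3
  epsilon_axial = 0.000297
Final answer: epsilon_axial = 0.000297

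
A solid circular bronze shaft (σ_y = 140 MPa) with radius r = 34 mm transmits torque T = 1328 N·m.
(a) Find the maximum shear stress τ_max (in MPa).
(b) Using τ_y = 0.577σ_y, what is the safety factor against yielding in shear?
(a) For a solid circular shaft, τ_max = T·r/J with J = π·r^4/2, i.e. τ_max = 2·T / (π·r^3). Convert r = 34 mm = 0.034 m.
  τ_max = (2 × 1328) / (π × 0.034^3) = 2.151 × 10⁷ Pa = 21.51 MPa
(b) τ_y = 0.577 × 140 = 80.78 MPa
  SF = τ_y/τ_max = 80.78 / 21.51 = 3.755
Final answer: (a) τ_max = 21.51 MPa, (b) SF = 3.755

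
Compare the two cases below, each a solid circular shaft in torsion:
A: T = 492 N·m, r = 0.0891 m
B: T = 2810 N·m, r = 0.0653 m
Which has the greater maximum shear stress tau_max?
Model: a solid circular shaft in torsion, so tau_max = (2·T) / (π·r^3) (SI units).
  A: tau_max = (2 × 492) / (π × 0.0891^3) = 442800 Pa = 0.4428 MPa
  B: tau_max = (2 × 2810) / (π × 0.0653^3) = 6.425 × 10⁶ Pa = 6.425 MPa
6.425 MPa > 0.4428 MPa, so B is larger.
Final answer: B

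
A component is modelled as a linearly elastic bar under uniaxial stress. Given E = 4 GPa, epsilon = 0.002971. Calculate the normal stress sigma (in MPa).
Model: a linearly elastic bar under uniaxial stress, so sigma = E·epsilon.
Convert to SI units:
  E = 4 GPa = 4 × 10⁹ Pa
Substitute:
  sigma = (4 × 10⁹) × 0.002971
  sigma = 1.188 × 10⁷ Pa
Convert: sigma = 1.188 × 10⁷ Pa = 11.88 MPa
Final answer: sigma = 11.88 MPa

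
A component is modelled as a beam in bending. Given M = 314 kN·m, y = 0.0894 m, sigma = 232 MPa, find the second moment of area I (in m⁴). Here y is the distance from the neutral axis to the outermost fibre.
Model: a beam in bending, so sigma = (M·y) / I.
Solve for I: I = (M·y) / sigma.
Convert to SI units:
  M = 314 kN·m = 314000 N·m
  sigma = 232 MPa = 2.32 × 10⁸ Pa
Substitute:
  I = (314000 × 0.0894) / (2.32 × 10⁸)
  I = 0.000121 m⁴
Final answer: I = 0.000121 m⁴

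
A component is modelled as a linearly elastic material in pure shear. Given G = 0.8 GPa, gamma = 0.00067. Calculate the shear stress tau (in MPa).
Model: a linearly elastic material in pure shear, so tau = G·gamma.
Convert to SI units:
  G = 0.8 GPa = 8 × 10⁸ Pa
Substitute:
  tau = (8 × 10⁸) × 0.00067
  tau = 536000 Pa
Convert: tau = 536000 Pa = 0.536 MPa
Final answer: tau = 0.536 MPa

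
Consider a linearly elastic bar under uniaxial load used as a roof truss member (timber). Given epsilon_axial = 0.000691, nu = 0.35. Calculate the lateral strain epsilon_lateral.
Model: a linearly elastic bar under uniaxial load, so epsilon_lateral = -nu·epsilon_axial.
Substitute:
  epsilon_lateral = -(0.35 × 0.000691)
  epsilon_lateral = -0.0002418
Final answer: epsilon_lateral = -0.0002418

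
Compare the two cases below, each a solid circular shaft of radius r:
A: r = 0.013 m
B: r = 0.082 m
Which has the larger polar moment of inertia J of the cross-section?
Model: a solid circular shaft of radius r, so J = (π·r^4) / 2 (SI units).
  A: J = (π × 0.013^4) / 2 = 4.486 × 10⁻⁸ m⁴
  B: J = (π × 0.082^4) / 2 = 7.102 × 10⁻⁵ m⁴
7.102 × 10⁻⁵ m⁴ > 4.486 × 10⁻⁸ m⁴, so B is larger.
Final answer: B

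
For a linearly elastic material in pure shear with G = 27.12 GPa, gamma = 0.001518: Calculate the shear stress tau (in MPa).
Model: a linearly elastic material in pure shear, so tau = G·gamma.
Convert to SI units:
  G = 27.12 GPa = 2.712 × 10¹⁰ Pa
Substitute:
  tau = (2.712 × 10¹⁰) × 0.001518
  tau = 4.117 × 10⁷ Pa
Convert: tau = 4.117 × 10⁷ Pa = 41.17 MPa
Final answer: tau = 41.17 MPa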